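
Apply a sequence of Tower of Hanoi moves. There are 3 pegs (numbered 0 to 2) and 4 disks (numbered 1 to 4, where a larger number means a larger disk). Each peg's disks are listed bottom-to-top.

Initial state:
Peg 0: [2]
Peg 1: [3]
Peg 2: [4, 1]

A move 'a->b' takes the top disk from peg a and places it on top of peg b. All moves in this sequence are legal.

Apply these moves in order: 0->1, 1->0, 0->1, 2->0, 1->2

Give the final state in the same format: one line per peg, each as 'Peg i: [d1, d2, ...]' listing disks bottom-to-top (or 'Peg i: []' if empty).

After move 1 (0->1):
Peg 0: []
Peg 1: [3, 2]
Peg 2: [4, 1]

After move 2 (1->0):
Peg 0: [2]
Peg 1: [3]
Peg 2: [4, 1]

After move 3 (0->1):
Peg 0: []
Peg 1: [3, 2]
Peg 2: [4, 1]

After move 4 (2->0):
Peg 0: [1]
Peg 1: [3, 2]
Peg 2: [4]

After move 5 (1->2):
Peg 0: [1]
Peg 1: [3]
Peg 2: [4, 2]

Answer: Peg 0: [1]
Peg 1: [3]
Peg 2: [4, 2]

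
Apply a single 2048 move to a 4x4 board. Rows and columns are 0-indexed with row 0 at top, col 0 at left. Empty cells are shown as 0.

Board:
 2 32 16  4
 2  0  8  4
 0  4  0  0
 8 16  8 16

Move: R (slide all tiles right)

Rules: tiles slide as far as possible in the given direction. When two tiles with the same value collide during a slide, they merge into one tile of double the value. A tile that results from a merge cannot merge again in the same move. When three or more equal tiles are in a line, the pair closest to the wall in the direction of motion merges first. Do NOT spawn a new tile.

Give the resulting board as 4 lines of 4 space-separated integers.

Slide right:
row 0: [2, 32, 16, 4] -> [2, 32, 16, 4]
row 1: [2, 0, 8, 4] -> [0, 2, 8, 4]
row 2: [0, 4, 0, 0] -> [0, 0, 0, 4]
row 3: [8, 16, 8, 16] -> [8, 16, 8, 16]

Answer:  2 32 16  4
 0  2  8  4
 0  0  0  4
 8 16  8 16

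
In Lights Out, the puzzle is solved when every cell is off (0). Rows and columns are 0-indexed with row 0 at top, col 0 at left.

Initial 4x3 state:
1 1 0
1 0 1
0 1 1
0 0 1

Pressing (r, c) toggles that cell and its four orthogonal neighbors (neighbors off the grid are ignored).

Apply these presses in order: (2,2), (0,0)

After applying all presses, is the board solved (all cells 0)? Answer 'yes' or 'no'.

After press 1 at (2,2):
1 1 0
1 0 0
0 0 0
0 0 0

After press 2 at (0,0):
0 0 0
0 0 0
0 0 0
0 0 0

Lights still on: 0

Answer: yes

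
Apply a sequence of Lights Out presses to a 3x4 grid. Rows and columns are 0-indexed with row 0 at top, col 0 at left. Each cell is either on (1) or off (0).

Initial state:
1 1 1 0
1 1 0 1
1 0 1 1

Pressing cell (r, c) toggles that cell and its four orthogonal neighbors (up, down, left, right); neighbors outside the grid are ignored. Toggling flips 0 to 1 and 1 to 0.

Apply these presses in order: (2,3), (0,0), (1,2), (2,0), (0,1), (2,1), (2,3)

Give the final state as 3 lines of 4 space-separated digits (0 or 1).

After press 1 at (2,3):
1 1 1 0
1 1 0 0
1 0 0 0

After press 2 at (0,0):
0 0 1 0
0 1 0 0
1 0 0 0

After press 3 at (1,2):
0 0 0 0
0 0 1 1
1 0 1 0

After press 4 at (2,0):
0 0 0 0
1 0 1 1
0 1 1 0

After press 5 at (0,1):
1 1 1 0
1 1 1 1
0 1 1 0

After press 6 at (2,1):
1 1 1 0
1 0 1 1
1 0 0 0

After press 7 at (2,3):
1 1 1 0
1 0 1 0
1 0 1 1

Answer: 1 1 1 0
1 0 1 0
1 0 1 1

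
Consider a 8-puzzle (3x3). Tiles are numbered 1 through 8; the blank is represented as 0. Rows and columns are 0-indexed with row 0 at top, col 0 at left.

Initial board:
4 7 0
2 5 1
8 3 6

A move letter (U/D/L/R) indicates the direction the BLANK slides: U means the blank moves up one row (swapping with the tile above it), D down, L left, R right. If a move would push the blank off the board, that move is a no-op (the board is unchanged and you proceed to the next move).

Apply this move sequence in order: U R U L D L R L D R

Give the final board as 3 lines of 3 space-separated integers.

After move 1 (U):
4 7 0
2 5 1
8 3 6

After move 2 (R):
4 7 0
2 5 1
8 3 6

After move 3 (U):
4 7 0
2 5 1
8 3 6

After move 4 (L):
4 0 7
2 5 1
8 3 6

After move 5 (D):
4 5 7
2 0 1
8 3 6

After move 6 (L):
4 5 7
0 2 1
8 3 6

After move 7 (R):
4 5 7
2 0 1
8 3 6

After move 8 (L):
4 5 7
0 2 1
8 3 6

After move 9 (D):
4 5 7
8 2 1
0 3 6

After move 10 (R):
4 5 7
8 2 1
3 0 6

Answer: 4 5 7
8 2 1
3 0 6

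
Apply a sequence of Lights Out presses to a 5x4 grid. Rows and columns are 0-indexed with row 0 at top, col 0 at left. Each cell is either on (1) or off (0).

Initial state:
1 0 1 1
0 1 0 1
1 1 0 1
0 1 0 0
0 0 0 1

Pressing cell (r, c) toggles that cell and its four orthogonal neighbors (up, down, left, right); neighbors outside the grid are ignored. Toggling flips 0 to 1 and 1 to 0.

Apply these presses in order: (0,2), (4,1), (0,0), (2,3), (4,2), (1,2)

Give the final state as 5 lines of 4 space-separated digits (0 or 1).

Answer: 0 0 1 0
1 0 0 1
1 1 0 0
0 0 1 1
1 0 0 0

Derivation:
After press 1 at (0,2):
1 1 0 0
0 1 1 1
1 1 0 1
0 1 0 0
0 0 0 1

After press 2 at (4,1):
1 1 0 0
0 1 1 1
1 1 0 1
0 0 0 0
1 1 1 1

After press 3 at (0,0):
0 0 0 0
1 1 1 1
1 1 0 1
0 0 0 0
1 1 1 1

After press 4 at (2,3):
0 0 0 0
1 1 1 0
1 1 1 0
0 0 0 1
1 1 1 1

After press 5 at (4,2):
0 0 0 0
1 1 1 0
1 1 1 0
0 0 1 1
1 0 0 0

After press 6 at (1,2):
0 0 1 0
1 0 0 1
1 1 0 0
0 0 1 1
1 0 0 0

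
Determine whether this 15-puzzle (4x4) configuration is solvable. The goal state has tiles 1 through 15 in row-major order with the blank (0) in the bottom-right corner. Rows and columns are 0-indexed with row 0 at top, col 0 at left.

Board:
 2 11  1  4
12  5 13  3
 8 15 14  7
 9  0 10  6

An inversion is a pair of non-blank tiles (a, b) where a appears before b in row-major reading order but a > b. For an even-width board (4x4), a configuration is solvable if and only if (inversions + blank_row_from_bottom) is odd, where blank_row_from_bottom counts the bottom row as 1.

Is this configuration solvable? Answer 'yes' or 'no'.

Answer: no

Derivation:
Inversions: 39
Blank is in row 3 (0-indexed from top), which is row 1 counting from the bottom (bottom = 1).
39 + 1 = 40, which is even, so the puzzle is not solvable.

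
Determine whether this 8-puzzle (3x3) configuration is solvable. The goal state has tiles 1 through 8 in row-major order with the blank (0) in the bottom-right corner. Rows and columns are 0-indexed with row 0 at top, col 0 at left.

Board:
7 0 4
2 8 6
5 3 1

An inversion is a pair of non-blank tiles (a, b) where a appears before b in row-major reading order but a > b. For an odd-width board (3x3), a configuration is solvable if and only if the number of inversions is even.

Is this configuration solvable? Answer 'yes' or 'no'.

Answer: yes

Derivation:
Inversions (pairs i<j in row-major order where tile[i] > tile[j] > 0): 20
20 is even, so the puzzle is solvable.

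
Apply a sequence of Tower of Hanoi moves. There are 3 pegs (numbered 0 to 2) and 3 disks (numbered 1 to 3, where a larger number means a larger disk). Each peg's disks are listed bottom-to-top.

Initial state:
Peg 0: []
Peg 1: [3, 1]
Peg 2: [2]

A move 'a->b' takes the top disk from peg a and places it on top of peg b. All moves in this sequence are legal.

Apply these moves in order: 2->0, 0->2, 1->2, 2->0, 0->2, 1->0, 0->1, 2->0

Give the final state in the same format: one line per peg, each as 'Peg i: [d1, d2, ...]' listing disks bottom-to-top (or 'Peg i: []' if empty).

Answer: Peg 0: [1]
Peg 1: [3]
Peg 2: [2]

Derivation:
After move 1 (2->0):
Peg 0: [2]
Peg 1: [3, 1]
Peg 2: []

After move 2 (0->2):
Peg 0: []
Peg 1: [3, 1]
Peg 2: [2]

After move 3 (1->2):
Peg 0: []
Peg 1: [3]
Peg 2: [2, 1]

After move 4 (2->0):
Peg 0: [1]
Peg 1: [3]
Peg 2: [2]

After move 5 (0->2):
Peg 0: []
Peg 1: [3]
Peg 2: [2, 1]

After move 6 (1->0):
Peg 0: [3]
Peg 1: []
Peg 2: [2, 1]

After move 7 (0->1):
Peg 0: []
Peg 1: [3]
Peg 2: [2, 1]

After move 8 (2->0):
Peg 0: [1]
Peg 1: [3]
Peg 2: [2]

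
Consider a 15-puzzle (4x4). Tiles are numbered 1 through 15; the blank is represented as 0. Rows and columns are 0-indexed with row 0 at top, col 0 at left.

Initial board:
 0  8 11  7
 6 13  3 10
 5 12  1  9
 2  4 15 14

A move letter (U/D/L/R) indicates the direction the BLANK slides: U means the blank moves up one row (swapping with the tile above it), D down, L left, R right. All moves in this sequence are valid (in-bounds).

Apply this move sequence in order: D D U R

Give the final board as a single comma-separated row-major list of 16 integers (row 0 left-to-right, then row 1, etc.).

After move 1 (D):
 6  8 11  7
 0 13  3 10
 5 12  1  9
 2  4 15 14

After move 2 (D):
 6  8 11  7
 5 13  3 10
 0 12  1  9
 2  4 15 14

After move 3 (U):
 6  8 11  7
 0 13  3 10
 5 12  1  9
 2  4 15 14

After move 4 (R):
 6  8 11  7
13  0  3 10
 5 12  1  9
 2  4 15 14

Answer: 6, 8, 11, 7, 13, 0, 3, 10, 5, 12, 1, 9, 2, 4, 15, 14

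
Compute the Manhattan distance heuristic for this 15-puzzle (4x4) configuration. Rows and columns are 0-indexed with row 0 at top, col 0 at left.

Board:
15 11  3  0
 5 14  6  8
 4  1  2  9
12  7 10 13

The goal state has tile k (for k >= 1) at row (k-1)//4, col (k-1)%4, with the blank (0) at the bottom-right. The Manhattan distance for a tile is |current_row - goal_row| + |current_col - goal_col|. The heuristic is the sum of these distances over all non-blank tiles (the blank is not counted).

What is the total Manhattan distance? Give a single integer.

Tile 15: at (0,0), goal (3,2), distance |0-3|+|0-2| = 5
Tile 11: at (0,1), goal (2,2), distance |0-2|+|1-2| = 3
Tile 3: at (0,2), goal (0,2), distance |0-0|+|2-2| = 0
Tile 5: at (1,0), goal (1,0), distance |1-1|+|0-0| = 0
Tile 14: at (1,1), goal (3,1), distance |1-3|+|1-1| = 2
Tile 6: at (1,2), goal (1,1), distance |1-1|+|2-1| = 1
Tile 8: at (1,3), goal (1,3), distance |1-1|+|3-3| = 0
Tile 4: at (2,0), goal (0,3), distance |2-0|+|0-3| = 5
Tile 1: at (2,1), goal (0,0), distance |2-0|+|1-0| = 3
Tile 2: at (2,2), goal (0,1), distance |2-0|+|2-1| = 3
Tile 9: at (2,3), goal (2,0), distance |2-2|+|3-0| = 3
Tile 12: at (3,0), goal (2,3), distance |3-2|+|0-3| = 4
Tile 7: at (3,1), goal (1,2), distance |3-1|+|1-2| = 3
Tile 10: at (3,2), goal (2,1), distance |3-2|+|2-1| = 2
Tile 13: at (3,3), goal (3,0), distance |3-3|+|3-0| = 3
Sum: 5 + 3 + 0 + 0 + 2 + 1 + 0 + 5 + 3 + 3 + 3 + 4 + 3 + 2 + 3 = 37

Answer: 37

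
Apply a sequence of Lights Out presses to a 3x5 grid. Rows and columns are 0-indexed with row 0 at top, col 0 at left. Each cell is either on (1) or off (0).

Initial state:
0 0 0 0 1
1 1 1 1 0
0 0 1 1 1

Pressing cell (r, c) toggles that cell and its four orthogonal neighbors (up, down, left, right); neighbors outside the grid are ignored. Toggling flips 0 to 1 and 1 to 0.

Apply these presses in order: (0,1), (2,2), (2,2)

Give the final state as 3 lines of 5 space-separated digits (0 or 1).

After press 1 at (0,1):
1 1 1 0 1
1 0 1 1 0
0 0 1 1 1

After press 2 at (2,2):
1 1 1 0 1
1 0 0 1 0
0 1 0 0 1

After press 3 at (2,2):
1 1 1 0 1
1 0 1 1 0
0 0 1 1 1

Answer: 1 1 1 0 1
1 0 1 1 0
0 0 1 1 1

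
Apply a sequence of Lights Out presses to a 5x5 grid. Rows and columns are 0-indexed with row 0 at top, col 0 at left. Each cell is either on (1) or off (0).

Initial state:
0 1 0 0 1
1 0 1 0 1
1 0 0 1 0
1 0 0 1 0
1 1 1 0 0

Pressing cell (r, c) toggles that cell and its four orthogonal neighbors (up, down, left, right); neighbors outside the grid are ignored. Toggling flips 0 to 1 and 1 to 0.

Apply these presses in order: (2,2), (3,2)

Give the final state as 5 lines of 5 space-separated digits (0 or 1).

Answer: 0 1 0 0 1
1 0 0 0 1
1 1 0 0 0
1 1 0 0 0
1 1 0 0 0

Derivation:
After press 1 at (2,2):
0 1 0 0 1
1 0 0 0 1
1 1 1 0 0
1 0 1 1 0
1 1 1 0 0

After press 2 at (3,2):
0 1 0 0 1
1 0 0 0 1
1 1 0 0 0
1 1 0 0 0
1 1 0 0 0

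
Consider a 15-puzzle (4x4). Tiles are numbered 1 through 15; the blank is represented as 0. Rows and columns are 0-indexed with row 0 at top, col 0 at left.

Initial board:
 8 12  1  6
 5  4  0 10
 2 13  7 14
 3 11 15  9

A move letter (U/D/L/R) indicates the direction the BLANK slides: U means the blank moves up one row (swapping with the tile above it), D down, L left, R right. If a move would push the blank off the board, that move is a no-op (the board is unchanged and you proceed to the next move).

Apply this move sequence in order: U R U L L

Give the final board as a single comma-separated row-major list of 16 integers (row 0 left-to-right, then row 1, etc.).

Answer: 8, 0, 12, 6, 5, 4, 1, 10, 2, 13, 7, 14, 3, 11, 15, 9

Derivation:
After move 1 (U):
 8 12  0  6
 5  4  1 10
 2 13  7 14
 3 11 15  9

After move 2 (R):
 8 12  6  0
 5  4  1 10
 2 13  7 14
 3 11 15  9

After move 3 (U):
 8 12  6  0
 5  4  1 10
 2 13  7 14
 3 11 15  9

After move 4 (L):
 8 12  0  6
 5  4  1 10
 2 13  7 14
 3 11 15  9

After move 5 (L):
 8  0 12  6
 5  4  1 10
 2 13  7 14
 3 11 15  9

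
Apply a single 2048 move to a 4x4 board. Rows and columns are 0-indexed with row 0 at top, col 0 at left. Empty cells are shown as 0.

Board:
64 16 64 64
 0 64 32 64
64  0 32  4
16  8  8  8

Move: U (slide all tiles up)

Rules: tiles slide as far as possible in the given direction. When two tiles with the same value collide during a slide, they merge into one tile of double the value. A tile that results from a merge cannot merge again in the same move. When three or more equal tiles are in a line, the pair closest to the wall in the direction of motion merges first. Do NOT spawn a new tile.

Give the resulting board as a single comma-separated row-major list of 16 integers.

Answer: 128, 16, 64, 128, 16, 64, 64, 4, 0, 8, 8, 8, 0, 0, 0, 0

Derivation:
Slide up:
col 0: [64, 0, 64, 16] -> [128, 16, 0, 0]
col 1: [16, 64, 0, 8] -> [16, 64, 8, 0]
col 2: [64, 32, 32, 8] -> [64, 64, 8, 0]
col 3: [64, 64, 4, 8] -> [128, 4, 8, 0]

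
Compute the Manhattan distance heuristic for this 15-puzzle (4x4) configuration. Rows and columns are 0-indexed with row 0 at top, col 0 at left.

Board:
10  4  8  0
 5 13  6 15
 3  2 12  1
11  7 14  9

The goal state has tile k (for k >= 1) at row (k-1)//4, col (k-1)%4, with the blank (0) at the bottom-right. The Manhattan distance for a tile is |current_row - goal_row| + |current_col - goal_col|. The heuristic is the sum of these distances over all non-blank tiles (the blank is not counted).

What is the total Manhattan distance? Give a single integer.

Tile 10: (0,0)->(2,1) = 3
Tile 4: (0,1)->(0,3) = 2
Tile 8: (0,2)->(1,3) = 2
Tile 5: (1,0)->(1,0) = 0
Tile 13: (1,1)->(3,0) = 3
Tile 6: (1,2)->(1,1) = 1
Tile 15: (1,3)->(3,2) = 3
Tile 3: (2,0)->(0,2) = 4
Tile 2: (2,1)->(0,1) = 2
Tile 12: (2,2)->(2,3) = 1
Tile 1: (2,3)->(0,0) = 5
Tile 11: (3,0)->(2,2) = 3
Tile 7: (3,1)->(1,2) = 3
Tile 14: (3,2)->(3,1) = 1
Tile 9: (3,3)->(2,0) = 4
Sum: 3 + 2 + 2 + 0 + 3 + 1 + 3 + 4 + 2 + 1 + 5 + 3 + 3 + 1 + 4 = 37

Answer: 37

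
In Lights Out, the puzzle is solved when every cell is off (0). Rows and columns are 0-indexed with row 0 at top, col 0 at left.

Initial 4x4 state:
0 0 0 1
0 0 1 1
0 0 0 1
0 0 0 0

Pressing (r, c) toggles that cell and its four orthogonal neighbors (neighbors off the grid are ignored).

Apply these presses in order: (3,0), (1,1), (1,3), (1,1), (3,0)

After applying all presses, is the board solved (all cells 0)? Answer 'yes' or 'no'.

After press 1 at (3,0):
0 0 0 1
0 0 1 1
1 0 0 1
1 1 0 0

After press 2 at (1,1):
0 1 0 1
1 1 0 1
1 1 0 1
1 1 0 0

After press 3 at (1,3):
0 1 0 0
1 1 1 0
1 1 0 0
1 1 0 0

After press 4 at (1,1):
0 0 0 0
0 0 0 0
1 0 0 0
1 1 0 0

After press 5 at (3,0):
0 0 0 0
0 0 0 0
0 0 0 0
0 0 0 0

Lights still on: 0

Answer: yes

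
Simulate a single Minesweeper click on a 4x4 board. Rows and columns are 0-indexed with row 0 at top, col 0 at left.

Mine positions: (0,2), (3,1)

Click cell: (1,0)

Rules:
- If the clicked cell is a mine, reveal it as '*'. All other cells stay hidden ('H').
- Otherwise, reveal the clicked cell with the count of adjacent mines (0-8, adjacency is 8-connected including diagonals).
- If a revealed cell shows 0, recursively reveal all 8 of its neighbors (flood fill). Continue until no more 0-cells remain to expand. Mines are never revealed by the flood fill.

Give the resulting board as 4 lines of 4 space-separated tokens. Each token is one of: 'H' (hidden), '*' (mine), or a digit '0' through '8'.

0 1 H H
0 1 H H
1 1 H H
H H H H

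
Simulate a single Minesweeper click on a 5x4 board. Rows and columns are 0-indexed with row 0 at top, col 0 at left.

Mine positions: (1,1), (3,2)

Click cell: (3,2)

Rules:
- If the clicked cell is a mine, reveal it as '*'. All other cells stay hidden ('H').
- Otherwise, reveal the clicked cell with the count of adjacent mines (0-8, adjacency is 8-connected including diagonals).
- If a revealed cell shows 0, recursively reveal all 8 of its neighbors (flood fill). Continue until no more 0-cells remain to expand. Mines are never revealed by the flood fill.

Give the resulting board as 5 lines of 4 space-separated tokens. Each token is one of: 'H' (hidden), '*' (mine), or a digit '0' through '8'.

H H H H
H H H H
H H H H
H H * H
H H H H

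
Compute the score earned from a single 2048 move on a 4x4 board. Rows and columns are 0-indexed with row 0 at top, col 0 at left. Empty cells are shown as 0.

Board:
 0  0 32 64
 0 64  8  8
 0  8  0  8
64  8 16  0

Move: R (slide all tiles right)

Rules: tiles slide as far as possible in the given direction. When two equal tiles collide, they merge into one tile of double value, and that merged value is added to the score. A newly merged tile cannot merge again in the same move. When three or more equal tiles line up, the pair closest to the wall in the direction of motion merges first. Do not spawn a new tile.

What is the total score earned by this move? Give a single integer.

Answer: 32

Derivation:
Slide right:
row 0: [0, 0, 32, 64] -> [0, 0, 32, 64]  score +0 (running 0)
row 1: [0, 64, 8, 8] -> [0, 0, 64, 16]  score +16 (running 16)
row 2: [0, 8, 0, 8] -> [0, 0, 0, 16]  score +16 (running 32)
row 3: [64, 8, 16, 0] -> [0, 64, 8, 16]  score +0 (running 32)
Board after move:
 0  0 32 64
 0  0 64 16
 0  0  0 16
 0 64  8 16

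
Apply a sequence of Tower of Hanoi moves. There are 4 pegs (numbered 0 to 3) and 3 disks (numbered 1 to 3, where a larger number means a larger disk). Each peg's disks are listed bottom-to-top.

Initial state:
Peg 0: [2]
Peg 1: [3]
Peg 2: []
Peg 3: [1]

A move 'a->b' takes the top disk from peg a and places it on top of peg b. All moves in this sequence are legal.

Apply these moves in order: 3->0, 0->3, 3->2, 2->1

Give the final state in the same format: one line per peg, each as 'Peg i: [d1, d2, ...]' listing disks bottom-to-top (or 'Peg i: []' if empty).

After move 1 (3->0):
Peg 0: [2, 1]
Peg 1: [3]
Peg 2: []
Peg 3: []

After move 2 (0->3):
Peg 0: [2]
Peg 1: [3]
Peg 2: []
Peg 3: [1]

After move 3 (3->2):
Peg 0: [2]
Peg 1: [3]
Peg 2: [1]
Peg 3: []

After move 4 (2->1):
Peg 0: [2]
Peg 1: [3, 1]
Peg 2: []
Peg 3: []

Answer: Peg 0: [2]
Peg 1: [3, 1]
Peg 2: []
Peg 3: []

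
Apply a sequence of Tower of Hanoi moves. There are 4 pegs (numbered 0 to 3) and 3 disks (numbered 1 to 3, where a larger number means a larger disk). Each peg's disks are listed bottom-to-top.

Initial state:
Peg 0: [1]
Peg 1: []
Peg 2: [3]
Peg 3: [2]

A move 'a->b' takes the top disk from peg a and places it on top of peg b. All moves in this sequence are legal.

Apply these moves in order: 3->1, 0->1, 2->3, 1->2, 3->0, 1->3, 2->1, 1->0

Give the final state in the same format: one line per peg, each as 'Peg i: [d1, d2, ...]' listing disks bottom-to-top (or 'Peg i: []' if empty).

Answer: Peg 0: [3, 1]
Peg 1: []
Peg 2: []
Peg 3: [2]

Derivation:
After move 1 (3->1):
Peg 0: [1]
Peg 1: [2]
Peg 2: [3]
Peg 3: []

After move 2 (0->1):
Peg 0: []
Peg 1: [2, 1]
Peg 2: [3]
Peg 3: []

After move 3 (2->3):
Peg 0: []
Peg 1: [2, 1]
Peg 2: []
Peg 3: [3]

After move 4 (1->2):
Peg 0: []
Peg 1: [2]
Peg 2: [1]
Peg 3: [3]

After move 5 (3->0):
Peg 0: [3]
Peg 1: [2]
Peg 2: [1]
Peg 3: []

After move 6 (1->3):
Peg 0: [3]
Peg 1: []
Peg 2: [1]
Peg 3: [2]

After move 7 (2->1):
Peg 0: [3]
Peg 1: [1]
Peg 2: []
Peg 3: [2]

After move 8 (1->0):
Peg 0: [3, 1]
Peg 1: []
Peg 2: []
Peg 3: [2]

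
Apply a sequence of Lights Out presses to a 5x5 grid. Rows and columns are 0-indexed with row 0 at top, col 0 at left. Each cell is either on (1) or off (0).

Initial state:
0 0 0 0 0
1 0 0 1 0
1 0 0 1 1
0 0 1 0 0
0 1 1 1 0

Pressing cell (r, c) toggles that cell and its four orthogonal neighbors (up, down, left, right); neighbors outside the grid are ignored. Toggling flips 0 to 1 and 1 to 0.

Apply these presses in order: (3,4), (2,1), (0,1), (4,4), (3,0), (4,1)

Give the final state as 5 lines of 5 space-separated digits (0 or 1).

Answer: 1 1 1 0 0
1 0 0 1 0
1 1 1 1 0
1 1 1 1 0
0 0 0 0 0

Derivation:
After press 1 at (3,4):
0 0 0 0 0
1 0 0 1 0
1 0 0 1 0
0 0 1 1 1
0 1 1 1 1

After press 2 at (2,1):
0 0 0 0 0
1 1 0 1 0
0 1 1 1 0
0 1 1 1 1
0 1 1 1 1

After press 3 at (0,1):
1 1 1 0 0
1 0 0 1 0
0 1 1 1 0
0 1 1 1 1
0 1 1 1 1

After press 4 at (4,4):
1 1 1 0 0
1 0 0 1 0
0 1 1 1 0
0 1 1 1 0
0 1 1 0 0

After press 5 at (3,0):
1 1 1 0 0
1 0 0 1 0
1 1 1 1 0
1 0 1 1 0
1 1 1 0 0

After press 6 at (4,1):
1 1 1 0 0
1 0 0 1 0
1 1 1 1 0
1 1 1 1 0
0 0 0 0 0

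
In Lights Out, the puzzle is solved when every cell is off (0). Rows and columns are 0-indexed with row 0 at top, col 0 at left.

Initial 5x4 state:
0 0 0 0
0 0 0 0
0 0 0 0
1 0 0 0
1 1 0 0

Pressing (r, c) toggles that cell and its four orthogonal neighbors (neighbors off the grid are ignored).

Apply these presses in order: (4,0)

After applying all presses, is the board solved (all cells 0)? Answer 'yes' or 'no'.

Answer: yes

Derivation:
After press 1 at (4,0):
0 0 0 0
0 0 0 0
0 0 0 0
0 0 0 0
0 0 0 0

Lights still on: 0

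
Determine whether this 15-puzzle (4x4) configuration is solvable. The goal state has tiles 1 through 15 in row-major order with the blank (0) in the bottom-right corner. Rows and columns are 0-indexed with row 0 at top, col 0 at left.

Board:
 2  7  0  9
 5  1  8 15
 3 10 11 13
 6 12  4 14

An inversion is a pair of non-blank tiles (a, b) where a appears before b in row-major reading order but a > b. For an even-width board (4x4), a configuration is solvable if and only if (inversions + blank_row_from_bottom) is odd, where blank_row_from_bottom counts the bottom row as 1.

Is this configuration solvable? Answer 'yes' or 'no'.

Answer: yes

Derivation:
Inversions: 35
Blank is in row 0 (0-indexed from top), which is row 4 counting from the bottom (bottom = 1).
35 + 4 = 39, which is odd, so the puzzle is solvable.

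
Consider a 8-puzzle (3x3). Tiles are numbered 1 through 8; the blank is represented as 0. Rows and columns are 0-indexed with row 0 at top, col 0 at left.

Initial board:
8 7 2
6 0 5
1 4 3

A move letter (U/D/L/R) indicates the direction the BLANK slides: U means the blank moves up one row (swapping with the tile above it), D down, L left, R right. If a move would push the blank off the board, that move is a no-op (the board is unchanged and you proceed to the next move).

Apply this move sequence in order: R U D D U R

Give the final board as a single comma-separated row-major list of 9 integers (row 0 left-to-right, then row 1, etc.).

Answer: 8, 7, 2, 6, 5, 0, 1, 4, 3

Derivation:
After move 1 (R):
8 7 2
6 5 0
1 4 3

After move 2 (U):
8 7 0
6 5 2
1 4 3

After move 3 (D):
8 7 2
6 5 0
1 4 3

After move 4 (D):
8 7 2
6 5 3
1 4 0

After move 5 (U):
8 7 2
6 5 0
1 4 3

After move 6 (R):
8 7 2
6 5 0
1 4 3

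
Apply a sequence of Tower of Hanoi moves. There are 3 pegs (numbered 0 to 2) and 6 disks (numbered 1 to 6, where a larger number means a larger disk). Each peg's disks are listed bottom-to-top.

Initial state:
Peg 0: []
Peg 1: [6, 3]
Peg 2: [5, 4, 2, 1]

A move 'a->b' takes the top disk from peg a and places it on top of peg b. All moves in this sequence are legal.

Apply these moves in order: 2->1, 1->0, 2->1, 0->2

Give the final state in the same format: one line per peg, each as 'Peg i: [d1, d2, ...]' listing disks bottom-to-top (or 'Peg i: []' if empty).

Answer: Peg 0: []
Peg 1: [6, 3, 2]
Peg 2: [5, 4, 1]

Derivation:
After move 1 (2->1):
Peg 0: []
Peg 1: [6, 3, 1]
Peg 2: [5, 4, 2]

After move 2 (1->0):
Peg 0: [1]
Peg 1: [6, 3]
Peg 2: [5, 4, 2]

After move 3 (2->1):
Peg 0: [1]
Peg 1: [6, 3, 2]
Peg 2: [5, 4]

After move 4 (0->2):
Peg 0: []
Peg 1: [6, 3, 2]
Peg 2: [5, 4, 1]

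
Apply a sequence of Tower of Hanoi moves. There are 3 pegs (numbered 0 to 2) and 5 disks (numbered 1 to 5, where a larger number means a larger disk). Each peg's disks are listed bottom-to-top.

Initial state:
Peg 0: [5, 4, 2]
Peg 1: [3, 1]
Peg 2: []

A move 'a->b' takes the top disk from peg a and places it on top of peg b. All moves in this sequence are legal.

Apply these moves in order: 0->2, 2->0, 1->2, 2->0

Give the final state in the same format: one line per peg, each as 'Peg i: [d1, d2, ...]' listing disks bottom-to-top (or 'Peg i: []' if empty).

After move 1 (0->2):
Peg 0: [5, 4]
Peg 1: [3, 1]
Peg 2: [2]

After move 2 (2->0):
Peg 0: [5, 4, 2]
Peg 1: [3, 1]
Peg 2: []

After move 3 (1->2):
Peg 0: [5, 4, 2]
Peg 1: [3]
Peg 2: [1]

After move 4 (2->0):
Peg 0: [5, 4, 2, 1]
Peg 1: [3]
Peg 2: []

Answer: Peg 0: [5, 4, 2, 1]
Peg 1: [3]
Peg 2: []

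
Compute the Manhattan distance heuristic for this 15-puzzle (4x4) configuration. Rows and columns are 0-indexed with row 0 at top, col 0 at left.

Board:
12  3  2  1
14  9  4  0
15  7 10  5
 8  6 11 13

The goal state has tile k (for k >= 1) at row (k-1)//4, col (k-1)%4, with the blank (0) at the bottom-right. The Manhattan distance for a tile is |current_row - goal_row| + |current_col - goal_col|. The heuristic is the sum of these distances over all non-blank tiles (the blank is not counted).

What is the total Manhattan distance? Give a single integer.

Answer: 38

Derivation:
Tile 12: at (0,0), goal (2,3), distance |0-2|+|0-3| = 5
Tile 3: at (0,1), goal (0,2), distance |0-0|+|1-2| = 1
Tile 2: at (0,2), goal (0,1), distance |0-0|+|2-1| = 1
Tile 1: at (0,3), goal (0,0), distance |0-0|+|3-0| = 3
Tile 14: at (1,0), goal (3,1), distance |1-3|+|0-1| = 3
Tile 9: at (1,1), goal (2,0), distance |1-2|+|1-0| = 2
Tile 4: at (1,2), goal (0,3), distance |1-0|+|2-3| = 2
Tile 15: at (2,0), goal (3,2), distance |2-3|+|0-2| = 3
Tile 7: at (2,1), goal (1,2), distance |2-1|+|1-2| = 2
Tile 10: at (2,2), goal (2,1), distance |2-2|+|2-1| = 1
Tile 5: at (2,3), goal (1,0), distance |2-1|+|3-0| = 4
Tile 8: at (3,0), goal (1,3), distance |3-1|+|0-3| = 5
Tile 6: at (3,1), goal (1,1), distance |3-1|+|1-1| = 2
Tile 11: at (3,2), goal (2,2), distance |3-2|+|2-2| = 1
Tile 13: at (3,3), goal (3,0), distance |3-3|+|3-0| = 3
Sum: 5 + 1 + 1 + 3 + 3 + 2 + 2 + 3 + 2 + 1 + 4 + 5 + 2 + 1 + 3 = 38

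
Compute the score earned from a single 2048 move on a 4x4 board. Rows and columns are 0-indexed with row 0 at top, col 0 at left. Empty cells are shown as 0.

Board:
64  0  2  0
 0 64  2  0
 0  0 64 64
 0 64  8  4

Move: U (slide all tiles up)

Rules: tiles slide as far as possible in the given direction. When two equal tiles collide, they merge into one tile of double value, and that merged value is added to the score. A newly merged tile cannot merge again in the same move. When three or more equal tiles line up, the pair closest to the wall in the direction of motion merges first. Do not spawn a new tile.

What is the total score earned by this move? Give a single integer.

Answer: 132

Derivation:
Slide up:
col 0: [64, 0, 0, 0] -> [64, 0, 0, 0]  score +0 (running 0)
col 1: [0, 64, 0, 64] -> [128, 0, 0, 0]  score +128 (running 128)
col 2: [2, 2, 64, 8] -> [4, 64, 8, 0]  score +4 (running 132)
col 3: [0, 0, 64, 4] -> [64, 4, 0, 0]  score +0 (running 132)
Board after move:
 64 128   4  64
  0   0  64   4
  0   0   8   0
  0   0   0   0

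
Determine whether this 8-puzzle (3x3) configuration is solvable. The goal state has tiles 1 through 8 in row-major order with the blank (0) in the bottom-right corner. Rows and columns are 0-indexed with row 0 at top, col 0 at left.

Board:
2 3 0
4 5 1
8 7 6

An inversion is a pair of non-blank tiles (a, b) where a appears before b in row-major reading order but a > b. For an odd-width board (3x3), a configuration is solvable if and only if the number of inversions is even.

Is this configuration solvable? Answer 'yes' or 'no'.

Inversions (pairs i<j in row-major order where tile[i] > tile[j] > 0): 7
7 is odd, so the puzzle is not solvable.

Answer: no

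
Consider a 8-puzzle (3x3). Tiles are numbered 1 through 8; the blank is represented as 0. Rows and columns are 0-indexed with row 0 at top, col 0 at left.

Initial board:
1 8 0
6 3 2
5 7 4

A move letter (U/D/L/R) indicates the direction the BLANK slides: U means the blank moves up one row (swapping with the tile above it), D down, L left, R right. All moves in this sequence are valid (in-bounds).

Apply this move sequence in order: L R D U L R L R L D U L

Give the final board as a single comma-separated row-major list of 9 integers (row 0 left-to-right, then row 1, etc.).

After move 1 (L):
1 0 8
6 3 2
5 7 4

After move 2 (R):
1 8 0
6 3 2
5 7 4

After move 3 (D):
1 8 2
6 3 0
5 7 4

After move 4 (U):
1 8 0
6 3 2
5 7 4

After move 5 (L):
1 0 8
6 3 2
5 7 4

After move 6 (R):
1 8 0
6 3 2
5 7 4

After move 7 (L):
1 0 8
6 3 2
5 7 4

After move 8 (R):
1 8 0
6 3 2
5 7 4

After move 9 (L):
1 0 8
6 3 2
5 7 4

After move 10 (D):
1 3 8
6 0 2
5 7 4

After move 11 (U):
1 0 8
6 3 2
5 7 4

After move 12 (L):
0 1 8
6 3 2
5 7 4

Answer: 0, 1, 8, 6, 3, 2, 5, 7, 4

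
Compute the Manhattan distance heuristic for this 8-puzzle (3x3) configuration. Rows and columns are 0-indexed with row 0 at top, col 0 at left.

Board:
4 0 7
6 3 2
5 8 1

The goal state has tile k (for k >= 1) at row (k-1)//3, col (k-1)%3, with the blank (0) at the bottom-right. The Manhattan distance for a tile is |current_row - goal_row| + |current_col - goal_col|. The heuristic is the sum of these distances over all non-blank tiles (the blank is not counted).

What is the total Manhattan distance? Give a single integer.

Answer: 17

Derivation:
Tile 4: (0,0)->(1,0) = 1
Tile 7: (0,2)->(2,0) = 4
Tile 6: (1,0)->(1,2) = 2
Tile 3: (1,1)->(0,2) = 2
Tile 2: (1,2)->(0,1) = 2
Tile 5: (2,0)->(1,1) = 2
Tile 8: (2,1)->(2,1) = 0
Tile 1: (2,2)->(0,0) = 4
Sum: 1 + 4 + 2 + 2 + 2 + 2 + 0 + 4 = 17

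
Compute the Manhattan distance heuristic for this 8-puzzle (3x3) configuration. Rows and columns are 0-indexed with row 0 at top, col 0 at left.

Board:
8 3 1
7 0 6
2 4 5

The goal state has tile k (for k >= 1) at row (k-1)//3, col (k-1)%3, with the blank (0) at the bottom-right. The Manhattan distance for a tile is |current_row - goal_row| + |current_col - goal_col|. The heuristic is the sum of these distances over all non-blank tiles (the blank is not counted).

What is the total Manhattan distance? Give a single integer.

Tile 8: at (0,0), goal (2,1), distance |0-2|+|0-1| = 3
Tile 3: at (0,1), goal (0,2), distance |0-0|+|1-2| = 1
Tile 1: at (0,2), goal (0,0), distance |0-0|+|2-0| = 2
Tile 7: at (1,0), goal (2,0), distance |1-2|+|0-0| = 1
Tile 6: at (1,2), goal (1,2), distance |1-1|+|2-2| = 0
Tile 2: at (2,0), goal (0,1), distance |2-0|+|0-1| = 3
Tile 4: at (2,1), goal (1,0), distance |2-1|+|1-0| = 2
Tile 5: at (2,2), goal (1,1), distance |2-1|+|2-1| = 2
Sum: 3 + 1 + 2 + 1 + 0 + 3 + 2 + 2 = 14

Answer: 14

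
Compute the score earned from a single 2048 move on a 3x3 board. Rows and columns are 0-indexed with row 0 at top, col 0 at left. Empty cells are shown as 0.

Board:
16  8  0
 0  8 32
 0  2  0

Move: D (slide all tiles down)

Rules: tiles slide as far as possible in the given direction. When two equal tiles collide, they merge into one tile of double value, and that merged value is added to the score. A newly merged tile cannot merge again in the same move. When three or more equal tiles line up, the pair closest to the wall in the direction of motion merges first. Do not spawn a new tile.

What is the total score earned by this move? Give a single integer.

Answer: 16

Derivation:
Slide down:
col 0: [16, 0, 0] -> [0, 0, 16]  score +0 (running 0)
col 1: [8, 8, 2] -> [0, 16, 2]  score +16 (running 16)
col 2: [0, 32, 0] -> [0, 0, 32]  score +0 (running 16)
Board after move:
 0  0  0
 0 16  0
16  2 32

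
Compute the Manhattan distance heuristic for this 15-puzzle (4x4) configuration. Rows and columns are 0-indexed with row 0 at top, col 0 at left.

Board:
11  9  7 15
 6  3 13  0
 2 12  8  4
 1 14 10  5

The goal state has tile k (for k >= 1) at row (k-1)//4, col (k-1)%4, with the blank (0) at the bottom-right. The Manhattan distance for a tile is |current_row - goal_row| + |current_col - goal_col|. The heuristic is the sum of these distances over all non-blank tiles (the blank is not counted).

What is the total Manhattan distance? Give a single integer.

Tile 11: (0,0)->(2,2) = 4
Tile 9: (0,1)->(2,0) = 3
Tile 7: (0,2)->(1,2) = 1
Tile 15: (0,3)->(3,2) = 4
Tile 6: (1,0)->(1,1) = 1
Tile 3: (1,1)->(0,2) = 2
Tile 13: (1,2)->(3,0) = 4
Tile 2: (2,0)->(0,1) = 3
Tile 12: (2,1)->(2,3) = 2
Tile 8: (2,2)->(1,3) = 2
Tile 4: (2,3)->(0,3) = 2
Tile 1: (3,0)->(0,0) = 3
Tile 14: (3,1)->(3,1) = 0
Tile 10: (3,2)->(2,1) = 2
Tile 5: (3,3)->(1,0) = 5
Sum: 4 + 3 + 1 + 4 + 1 + 2 + 4 + 3 + 2 + 2 + 2 + 3 + 0 + 2 + 5 = 38

Answer: 38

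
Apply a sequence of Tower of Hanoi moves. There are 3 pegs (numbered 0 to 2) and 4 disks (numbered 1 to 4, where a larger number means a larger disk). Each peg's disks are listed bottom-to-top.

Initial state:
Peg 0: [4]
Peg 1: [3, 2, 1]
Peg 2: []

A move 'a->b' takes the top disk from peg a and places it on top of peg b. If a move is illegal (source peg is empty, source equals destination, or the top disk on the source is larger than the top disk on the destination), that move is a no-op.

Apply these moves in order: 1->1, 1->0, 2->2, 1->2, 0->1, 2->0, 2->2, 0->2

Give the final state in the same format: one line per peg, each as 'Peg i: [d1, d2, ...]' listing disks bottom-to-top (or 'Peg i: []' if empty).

After move 1 (1->1):
Peg 0: [4]
Peg 1: [3, 2, 1]
Peg 2: []

After move 2 (1->0):
Peg 0: [4, 1]
Peg 1: [3, 2]
Peg 2: []

After move 3 (2->2):
Peg 0: [4, 1]
Peg 1: [3, 2]
Peg 2: []

After move 4 (1->2):
Peg 0: [4, 1]
Peg 1: [3]
Peg 2: [2]

After move 5 (0->1):
Peg 0: [4]
Peg 1: [3, 1]
Peg 2: [2]

After move 6 (2->0):
Peg 0: [4, 2]
Peg 1: [3, 1]
Peg 2: []

After move 7 (2->2):
Peg 0: [4, 2]
Peg 1: [3, 1]
Peg 2: []

After move 8 (0->2):
Peg 0: [4]
Peg 1: [3, 1]
Peg 2: [2]

Answer: Peg 0: [4]
Peg 1: [3, 1]
Peg 2: [2]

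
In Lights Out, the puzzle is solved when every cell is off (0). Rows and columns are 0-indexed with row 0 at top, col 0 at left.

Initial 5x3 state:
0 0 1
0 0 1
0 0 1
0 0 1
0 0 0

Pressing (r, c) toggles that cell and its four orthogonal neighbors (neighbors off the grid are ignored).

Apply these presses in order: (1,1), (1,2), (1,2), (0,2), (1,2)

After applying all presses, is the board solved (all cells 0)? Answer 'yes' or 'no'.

Answer: no

Derivation:
After press 1 at (1,1):
0 1 1
1 1 0
0 1 1
0 0 1
0 0 0

After press 2 at (1,2):
0 1 0
1 0 1
0 1 0
0 0 1
0 0 0

After press 3 at (1,2):
0 1 1
1 1 0
0 1 1
0 0 1
0 0 0

After press 4 at (0,2):
0 0 0
1 1 1
0 1 1
0 0 1
0 0 0

After press 5 at (1,2):
0 0 1
1 0 0
0 1 0
0 0 1
0 0 0

Lights still on: 4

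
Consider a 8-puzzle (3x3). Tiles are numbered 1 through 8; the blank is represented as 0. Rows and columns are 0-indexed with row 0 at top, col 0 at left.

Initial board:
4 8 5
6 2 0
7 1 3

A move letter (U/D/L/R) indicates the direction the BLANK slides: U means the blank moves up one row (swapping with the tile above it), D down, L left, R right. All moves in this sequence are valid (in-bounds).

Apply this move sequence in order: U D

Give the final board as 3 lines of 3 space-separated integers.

Answer: 4 8 5
6 2 0
7 1 3

Derivation:
After move 1 (U):
4 8 0
6 2 5
7 1 3

After move 2 (D):
4 8 5
6 2 0
7 1 3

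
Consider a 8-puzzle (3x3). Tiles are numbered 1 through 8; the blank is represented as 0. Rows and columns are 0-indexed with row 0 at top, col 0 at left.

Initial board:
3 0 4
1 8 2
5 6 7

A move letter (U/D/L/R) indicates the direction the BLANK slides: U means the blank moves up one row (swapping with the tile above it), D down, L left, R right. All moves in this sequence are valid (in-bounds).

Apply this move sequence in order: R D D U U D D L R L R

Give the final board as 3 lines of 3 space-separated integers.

After move 1 (R):
3 4 0
1 8 2
5 6 7

After move 2 (D):
3 4 2
1 8 0
5 6 7

After move 3 (D):
3 4 2
1 8 7
5 6 0

After move 4 (U):
3 4 2
1 8 0
5 6 7

After move 5 (U):
3 4 0
1 8 2
5 6 7

After move 6 (D):
3 4 2
1 8 0
5 6 7

After move 7 (D):
3 4 2
1 8 7
5 6 0

After move 8 (L):
3 4 2
1 8 7
5 0 6

After move 9 (R):
3 4 2
1 8 7
5 6 0

After move 10 (L):
3 4 2
1 8 7
5 0 6

After move 11 (R):
3 4 2
1 8 7
5 6 0

Answer: 3 4 2
1 8 7
5 6 0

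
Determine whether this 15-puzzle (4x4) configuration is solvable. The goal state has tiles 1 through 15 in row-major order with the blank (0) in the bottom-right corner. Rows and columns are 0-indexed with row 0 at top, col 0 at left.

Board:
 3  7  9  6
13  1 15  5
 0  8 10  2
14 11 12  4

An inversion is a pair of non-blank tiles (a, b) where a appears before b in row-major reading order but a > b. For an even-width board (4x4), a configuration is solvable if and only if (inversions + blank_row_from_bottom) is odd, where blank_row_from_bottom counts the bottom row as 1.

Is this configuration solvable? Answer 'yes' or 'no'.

Answer: no

Derivation:
Inversions: 44
Blank is in row 2 (0-indexed from top), which is row 2 counting from the bottom (bottom = 1).
44 + 2 = 46, which is even, so the puzzle is not solvable.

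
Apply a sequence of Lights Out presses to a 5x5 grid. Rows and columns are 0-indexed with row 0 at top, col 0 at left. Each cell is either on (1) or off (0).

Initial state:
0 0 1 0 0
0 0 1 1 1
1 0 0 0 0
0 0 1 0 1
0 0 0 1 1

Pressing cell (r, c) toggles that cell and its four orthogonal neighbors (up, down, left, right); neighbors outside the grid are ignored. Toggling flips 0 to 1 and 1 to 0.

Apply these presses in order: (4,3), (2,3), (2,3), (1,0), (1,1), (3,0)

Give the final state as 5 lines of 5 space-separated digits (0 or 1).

Answer: 1 1 1 0 0
0 0 0 1 1
1 1 0 0 0
1 1 1 1 1
1 0 1 0 0

Derivation:
After press 1 at (4,3):
0 0 1 0 0
0 0 1 1 1
1 0 0 0 0
0 0 1 1 1
0 0 1 0 0

After press 2 at (2,3):
0 0 1 0 0
0 0 1 0 1
1 0 1 1 1
0 0 1 0 1
0 0 1 0 0

After press 3 at (2,3):
0 0 1 0 0
0 0 1 1 1
1 0 0 0 0
0 0 1 1 1
0 0 1 0 0

After press 4 at (1,0):
1 0 1 0 0
1 1 1 1 1
0 0 0 0 0
0 0 1 1 1
0 0 1 0 0

After press 5 at (1,1):
1 1 1 0 0
0 0 0 1 1
0 1 0 0 0
0 0 1 1 1
0 0 1 0 0

After press 6 at (3,0):
1 1 1 0 0
0 0 0 1 1
1 1 0 0 0
1 1 1 1 1
1 0 1 0 0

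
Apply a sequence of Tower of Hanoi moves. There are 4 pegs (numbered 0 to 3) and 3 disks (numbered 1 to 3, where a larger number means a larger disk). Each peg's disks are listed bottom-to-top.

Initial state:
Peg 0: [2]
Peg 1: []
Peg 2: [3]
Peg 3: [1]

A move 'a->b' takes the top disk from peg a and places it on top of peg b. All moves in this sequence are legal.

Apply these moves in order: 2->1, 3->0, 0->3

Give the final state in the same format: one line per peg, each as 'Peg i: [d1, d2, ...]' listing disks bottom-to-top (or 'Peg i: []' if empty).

After move 1 (2->1):
Peg 0: [2]
Peg 1: [3]
Peg 2: []
Peg 3: [1]

After move 2 (3->0):
Peg 0: [2, 1]
Peg 1: [3]
Peg 2: []
Peg 3: []

After move 3 (0->3):
Peg 0: [2]
Peg 1: [3]
Peg 2: []
Peg 3: [1]

Answer: Peg 0: [2]
Peg 1: [3]
Peg 2: []
Peg 3: [1]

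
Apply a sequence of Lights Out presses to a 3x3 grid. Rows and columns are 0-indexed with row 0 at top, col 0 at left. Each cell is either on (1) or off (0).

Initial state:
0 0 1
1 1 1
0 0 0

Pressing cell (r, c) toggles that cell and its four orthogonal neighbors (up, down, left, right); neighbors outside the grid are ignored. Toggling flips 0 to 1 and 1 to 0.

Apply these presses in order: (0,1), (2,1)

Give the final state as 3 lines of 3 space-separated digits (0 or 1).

After press 1 at (0,1):
1 1 0
1 0 1
0 0 0

After press 2 at (2,1):
1 1 0
1 1 1
1 1 1

Answer: 1 1 0
1 1 1
1 1 1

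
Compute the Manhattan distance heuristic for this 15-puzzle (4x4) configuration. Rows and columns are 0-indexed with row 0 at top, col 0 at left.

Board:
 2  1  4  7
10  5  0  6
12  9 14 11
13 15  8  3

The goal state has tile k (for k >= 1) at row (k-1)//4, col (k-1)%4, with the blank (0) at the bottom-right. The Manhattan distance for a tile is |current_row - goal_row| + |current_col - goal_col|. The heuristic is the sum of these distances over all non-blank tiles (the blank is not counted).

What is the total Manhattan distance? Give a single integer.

Tile 2: at (0,0), goal (0,1), distance |0-0|+|0-1| = 1
Tile 1: at (0,1), goal (0,0), distance |0-0|+|1-0| = 1
Tile 4: at (0,2), goal (0,3), distance |0-0|+|2-3| = 1
Tile 7: at (0,3), goal (1,2), distance |0-1|+|3-2| = 2
Tile 10: at (1,0), goal (2,1), distance |1-2|+|0-1| = 2
Tile 5: at (1,1), goal (1,0), distance |1-1|+|1-0| = 1
Tile 6: at (1,3), goal (1,1), distance |1-1|+|3-1| = 2
Tile 12: at (2,0), goal (2,3), distance |2-2|+|0-3| = 3
Tile 9: at (2,1), goal (2,0), distance |2-2|+|1-0| = 1
Tile 14: at (2,2), goal (3,1), distance |2-3|+|2-1| = 2
Tile 11: at (2,3), goal (2,2), distance |2-2|+|3-2| = 1
Tile 13: at (3,0), goal (3,0), distance |3-3|+|0-0| = 0
Tile 15: at (3,1), goal (3,2), distance |3-3|+|1-2| = 1
Tile 8: at (3,2), goal (1,3), distance |3-1|+|2-3| = 3
Tile 3: at (3,3), goal (0,2), distance |3-0|+|3-2| = 4
Sum: 1 + 1 + 1 + 2 + 2 + 1 + 2 + 3 + 1 + 2 + 1 + 0 + 1 + 3 + 4 = 25

Answer: 25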